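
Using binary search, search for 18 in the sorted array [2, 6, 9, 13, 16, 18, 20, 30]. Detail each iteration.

Binary search for 18 in [2, 6, 9, 13, 16, 18, 20, 30]:

lo=0, hi=7, mid=3, arr[mid]=13 -> 13 < 18, search right half
lo=4, hi=7, mid=5, arr[mid]=18 -> Found target at index 5!

Binary search finds 18 at index 5 after 2 comparisons. The search repeatedly halves the search space by comparing with the middle element.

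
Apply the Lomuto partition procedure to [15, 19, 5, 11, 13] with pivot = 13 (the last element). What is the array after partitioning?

Lomuto partition with pivot = 13:

Initial array: [15, 19, 5, 11, 13]

arr[0]=15 > 13: no swap
arr[1]=19 > 13: no swap
arr[2]=5 <= 13: swap with position 0, array becomes [5, 19, 15, 11, 13]
arr[3]=11 <= 13: swap with position 1, array becomes [5, 11, 15, 19, 13]

Place pivot at position 2: [5, 11, 13, 19, 15]
Pivot position: 2

After partitioning with pivot 13, the array becomes [5, 11, 13, 19, 15]. The pivot is placed at index 2. All elements to the left of the pivot are <= 13, and all elements to the right are > 13.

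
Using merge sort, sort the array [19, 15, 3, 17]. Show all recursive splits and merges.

Merge sort trace:

Split: [19, 15, 3, 17] -> [19, 15] and [3, 17]
  Split: [19, 15] -> [19] and [15]
  Merge: [19] + [15] -> [15, 19]
  Split: [3, 17] -> [3] and [17]
  Merge: [3] + [17] -> [3, 17]
Merge: [15, 19] + [3, 17] -> [3, 15, 17, 19]

Final sorted array: [3, 15, 17, 19]

The merge sort proceeds by recursively splitting the array and merging sorted halves.
After all merges, the sorted array is [3, 15, 17, 19].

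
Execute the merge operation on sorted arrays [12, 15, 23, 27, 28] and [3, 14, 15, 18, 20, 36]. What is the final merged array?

Merging process:

Compare 12 vs 3: take 3 from right. Merged: [3]
Compare 12 vs 14: take 12 from left. Merged: [3, 12]
Compare 15 vs 14: take 14 from right. Merged: [3, 12, 14]
Compare 15 vs 15: take 15 from left. Merged: [3, 12, 14, 15]
Compare 23 vs 15: take 15 from right. Merged: [3, 12, 14, 15, 15]
Compare 23 vs 18: take 18 from right. Merged: [3, 12, 14, 15, 15, 18]
Compare 23 vs 20: take 20 from right. Merged: [3, 12, 14, 15, 15, 18, 20]
Compare 23 vs 36: take 23 from left. Merged: [3, 12, 14, 15, 15, 18, 20, 23]
Compare 27 vs 36: take 27 from left. Merged: [3, 12, 14, 15, 15, 18, 20, 23, 27]
Compare 28 vs 36: take 28 from left. Merged: [3, 12, 14, 15, 15, 18, 20, 23, 27, 28]
Append remaining from right: [36]. Merged: [3, 12, 14, 15, 15, 18, 20, 23, 27, 28, 36]

Final merged array: [3, 12, 14, 15, 15, 18, 20, 23, 27, 28, 36]
Total comparisons: 10

The merged array is [3, 12, 14, 15, 15, 18, 20, 23, 27, 28, 36], requiring 10 comparisons. The merge step runs in O(n) time where n is the total number of elements.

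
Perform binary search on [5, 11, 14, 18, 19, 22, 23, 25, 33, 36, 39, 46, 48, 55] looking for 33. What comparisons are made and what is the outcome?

Binary search for 33 in [5, 11, 14, 18, 19, 22, 23, 25, 33, 36, 39, 46, 48, 55]:

lo=0, hi=13, mid=6, arr[mid]=23 -> 23 < 33, search right half
lo=7, hi=13, mid=10, arr[mid]=39 -> 39 > 33, search left half
lo=7, hi=9, mid=8, arr[mid]=33 -> Found target at index 8!

Binary search finds 33 at index 8 after 3 comparisons. The search repeatedly halves the search space by comparing with the middle element.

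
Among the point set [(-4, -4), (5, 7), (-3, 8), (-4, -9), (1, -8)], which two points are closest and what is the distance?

Computing all pairwise distances among 5 points:

d((-4, -4), (5, 7)) = 14.2127
d((-4, -4), (-3, 8)) = 12.0416
d((-4, -4), (-4, -9)) = 5.0 <-- minimum
d((-4, -4), (1, -8)) = 6.4031
d((5, 7), (-3, 8)) = 8.0623
d((5, 7), (-4, -9)) = 18.3576
d((5, 7), (1, -8)) = 15.5242
d((-3, 8), (-4, -9)) = 17.0294
d((-3, 8), (1, -8)) = 16.4924
d((-4, -9), (1, -8)) = 5.099

Closest pair: (-4, -4) and (-4, -9) with distance 5.0

The closest pair is (-4, -4) and (-4, -9) with Euclidean distance 5.0. For 5 points, brute-force pairwise comparison is shown above. For large n, the divide-and-conquer algorithm (sort by x, recurse on halves, check the dividing strip) achieves O(n log n).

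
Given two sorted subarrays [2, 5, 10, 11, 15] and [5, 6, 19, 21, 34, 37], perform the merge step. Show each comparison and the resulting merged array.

Merging process:

Compare 2 vs 5: take 2 from left. Merged: [2]
Compare 5 vs 5: take 5 from left. Merged: [2, 5]
Compare 10 vs 5: take 5 from right. Merged: [2, 5, 5]
Compare 10 vs 6: take 6 from right. Merged: [2, 5, 5, 6]
Compare 10 vs 19: take 10 from left. Merged: [2, 5, 5, 6, 10]
Compare 11 vs 19: take 11 from left. Merged: [2, 5, 5, 6, 10, 11]
Compare 15 vs 19: take 15 from left. Merged: [2, 5, 5, 6, 10, 11, 15]
Append remaining from right: [19, 21, 34, 37]. Merged: [2, 5, 5, 6, 10, 11, 15, 19, 21, 34, 37]

Final merged array: [2, 5, 5, 6, 10, 11, 15, 19, 21, 34, 37]
Total comparisons: 7

The merged array is [2, 5, 5, 6, 10, 11, 15, 19, 21, 34, 37], requiring 7 comparisons. The merge step runs in O(n) time where n is the total number of elements.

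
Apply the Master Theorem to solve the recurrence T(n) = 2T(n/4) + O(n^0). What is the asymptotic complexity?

Master Theorem for T(n) = 2T(n/4) + O(n^0):

a = 2, b = 4, c = 0
log_b(a) = log_4(2) = 0.5000

Case 1: c = 0 < log_4(2) = 0.5000
T(n) = O(n^(log_4 2)) = O(sqrt(n))

For T(n) = 2T(n/4) + O(n^0): log_4(2) = 0.5000. This is Case 1 of the Master Theorem (c < log_b(a), work dominated by leaves), giving O(sqrt(n)).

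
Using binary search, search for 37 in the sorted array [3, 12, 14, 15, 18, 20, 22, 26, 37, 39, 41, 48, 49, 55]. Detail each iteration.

Binary search for 37 in [3, 12, 14, 15, 18, 20, 22, 26, 37, 39, 41, 48, 49, 55]:

lo=0, hi=13, mid=6, arr[mid]=22 -> 22 < 37, search right half
lo=7, hi=13, mid=10, arr[mid]=41 -> 41 > 37, search left half
lo=7, hi=9, mid=8, arr[mid]=37 -> Found target at index 8!

Binary search finds 37 at index 8 after 3 comparisons. The search repeatedly halves the search space by comparing with the middle element.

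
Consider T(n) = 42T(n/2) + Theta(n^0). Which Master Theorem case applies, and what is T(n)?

Master Theorem for T(n) = 42T(n/2) + O(n^0):

a = 42, b = 2, c = 0
log_b(a) = log_2(42) = 5.3923

Case 1: c = 0 < log_2(42) = 5.3923
T(n) = O(n^(log_2 42))

For T(n) = 42T(n/2) + O(n^0): log_2(42) = 5.3923. This is Case 1 of the Master Theorem (c < log_b(a), work dominated by leaves), giving O(n^(log_2 42)).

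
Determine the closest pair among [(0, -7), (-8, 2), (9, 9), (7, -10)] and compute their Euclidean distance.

Computing all pairwise distances among 4 points:

d((0, -7), (-8, 2)) = 12.0416
d((0, -7), (9, 9)) = 18.3576
d((0, -7), (7, -10)) = 7.6158 <-- minimum
d((-8, 2), (9, 9)) = 18.3848
d((-8, 2), (7, -10)) = 19.2094
d((9, 9), (7, -10)) = 19.105

Closest pair: (0, -7) and (7, -10) with distance 7.6158

The closest pair is (0, -7) and (7, -10) with Euclidean distance 7.6158. For 4 points, brute-force pairwise comparison is shown above. For large n, the divide-and-conquer algorithm (sort by x, recurse on halves, check the dividing strip) achieves O(n log n).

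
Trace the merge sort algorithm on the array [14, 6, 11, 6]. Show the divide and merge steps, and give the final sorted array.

Merge sort trace:

Split: [14, 6, 11, 6] -> [14, 6] and [11, 6]
  Split: [14, 6] -> [14] and [6]
  Merge: [14] + [6] -> [6, 14]
  Split: [11, 6] -> [11] and [6]
  Merge: [11] + [6] -> [6, 11]
Merge: [6, 14] + [6, 11] -> [6, 6, 11, 14]

Final sorted array: [6, 6, 11, 14]

The merge sort proceeds by recursively splitting the array and merging sorted halves.
After all merges, the sorted array is [6, 6, 11, 14].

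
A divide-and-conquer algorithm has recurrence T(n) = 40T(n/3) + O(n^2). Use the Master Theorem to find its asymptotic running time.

Master Theorem for T(n) = 40T(n/3) + O(n^2):

a = 40, b = 3, c = 2
log_b(a) = log_3(40) = 3.3578

Case 1: c = 2 < log_3(40) = 3.3578
T(n) = O(n^(log_3 40))

For T(n) = 40T(n/3) + O(n^2): log_3(40) = 3.3578. This is Case 1 of the Master Theorem (c < log_b(a), work dominated by leaves), giving O(n^(log_3 40)).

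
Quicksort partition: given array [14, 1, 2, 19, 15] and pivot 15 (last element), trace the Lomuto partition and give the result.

Lomuto partition with pivot = 15:

Initial array: [14, 1, 2, 19, 15]

arr[0]=14 <= 15: swap with position 0, array becomes [14, 1, 2, 19, 15]
arr[1]=1 <= 15: swap with position 1, array becomes [14, 1, 2, 19, 15]
arr[2]=2 <= 15: swap with position 2, array becomes [14, 1, 2, 19, 15]
arr[3]=19 > 15: no swap

Place pivot at position 3: [14, 1, 2, 15, 19]
Pivot position: 3

After partitioning with pivot 15, the array becomes [14, 1, 2, 15, 19]. The pivot is placed at index 3. All elements to the left of the pivot are <= 15, and all elements to the right are > 15.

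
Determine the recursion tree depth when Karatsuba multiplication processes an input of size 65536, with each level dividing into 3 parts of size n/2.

For divide and conquer with division factor 2:

Problem sizes at each level:
Level 0: 65536
Level 1: 32768
Level 2: 16384
Level 3: 8192
Level 4: 4096
Level 5: 2048
Level 6: 1024
Level 7: 512
Level 8: 256
Level 9: 128
Level 10: 64
Level 11: 32
Level 12: 16
Level 13: 8
Level 14: 4
Level 15: 2
Level 16: 1

The root is level 0 and the size-1 base case is level 16 (the tree spans levels 0 through 16, i.e. 17 levels counting the root), so the depth is the number of divisions: log_2(65536) = 16

The recursion tree depth is log_2(65536) = 16. At each level, the problem size is divided by 2, so it takes 16 divisions to reduce to a base case of size 1. The algorithm makes 3 recursive calls at each level.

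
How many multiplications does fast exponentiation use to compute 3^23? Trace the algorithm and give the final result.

Computing 3^23 by squaring (build up from 3^1; each line after the first costs one multiplication):

3^1 = 3
3^2 = (3^1)^2 = 3^2 = 9
3^4 = (3^2)^2 = 9^2 = 81
3^5 = 3 * 3^4 = 3 * 81 = 243
3^10 = (3^5)^2 = 243^2 = 59049
3^11 = 3 * 3^10 = 3 * 59049 = 177147
3^22 = (3^11)^2 = 177147^2 = 31381059609
3^23 = 3 * 3^22 = 3 * 31381059609 = 94143178827

Result: 94143178827
Multiplications needed: 7 (7 lines after 3^1)

3^23 = 94143178827. Using exponentiation by squaring, this requires 7 multiplications. The key idea: if the exponent is even, square the half-power; if odd, multiply by the base once.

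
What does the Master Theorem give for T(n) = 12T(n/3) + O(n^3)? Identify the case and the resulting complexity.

Master Theorem for T(n) = 12T(n/3) + O(n^3):

a = 12, b = 3, c = 3
log_b(a) = log_3(12) = 2.2619

Case 3: c = 3 > log_3(12) = 2.2619
T(n) = O(n^3) = O(n^3)

For T(n) = 12T(n/3) + O(n^3): log_3(12) = 2.2619. This is Case 3 of the Master Theorem (c > log_b(a), work dominated by root), giving O(n^3).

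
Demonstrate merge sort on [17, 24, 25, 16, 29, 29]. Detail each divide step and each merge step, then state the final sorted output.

Merge sort trace:

Split: [17, 24, 25, 16, 29, 29] -> [17, 24, 25] and [16, 29, 29]
  Split: [17, 24, 25] -> [17] and [24, 25]
    Split: [24, 25] -> [24] and [25]
    Merge: [24] + [25] -> [24, 25]
  Merge: [17] + [24, 25] -> [17, 24, 25]
  Split: [16, 29, 29] -> [16] and [29, 29]
    Split: [29, 29] -> [29] and [29]
    Merge: [29] + [29] -> [29, 29]
  Merge: [16] + [29, 29] -> [16, 29, 29]
Merge: [17, 24, 25] + [16, 29, 29] -> [16, 17, 24, 25, 29, 29]

Final sorted array: [16, 17, 24, 25, 29, 29]

The merge sort proceeds by recursively splitting the array and merging sorted halves.
After all merges, the sorted array is [16, 17, 24, 25, 29, 29].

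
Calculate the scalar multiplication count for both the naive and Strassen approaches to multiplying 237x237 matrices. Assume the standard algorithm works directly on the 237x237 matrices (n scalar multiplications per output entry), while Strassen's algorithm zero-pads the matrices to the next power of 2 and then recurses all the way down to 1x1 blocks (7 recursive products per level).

Matrix multiplication for 237x237 matrices:

Strassen's algorithm requires power-of-2 dimensions. Pad 237x237 to 256x256 (next power of 2).

Standard algorithm: 237^3 = 13312053 multiplications
Strassen's algorithm: 7^(log2(256)) = 7^8 = 5764801 multiplications
Savings: 13312053 - 5764801 = 7547252 multiplications

Standard: 13312053 multiplications (237^3). Strassen: 5764801 multiplications (7^8, after padding to 256x256). Strassen reduces 8 recursive multiplications to 7 at each level.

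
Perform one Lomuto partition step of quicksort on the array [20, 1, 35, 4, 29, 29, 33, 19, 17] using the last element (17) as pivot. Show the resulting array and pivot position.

Lomuto partition with pivot = 17:

Initial array: [20, 1, 35, 4, 29, 29, 33, 19, 17]

arr[0]=20 > 17: no swap
arr[1]=1 <= 17: swap with position 0, array becomes [1, 20, 35, 4, 29, 29, 33, 19, 17]
arr[2]=35 > 17: no swap
arr[3]=4 <= 17: swap with position 1, array becomes [1, 4, 35, 20, 29, 29, 33, 19, 17]
arr[4]=29 > 17: no swap
arr[5]=29 > 17: no swap
arr[6]=33 > 17: no swap
arr[7]=19 > 17: no swap

Place pivot at position 2: [1, 4, 17, 20, 29, 29, 33, 19, 35]
Pivot position: 2

After partitioning with pivot 17, the array becomes [1, 4, 17, 20, 29, 29, 33, 19, 35]. The pivot is placed at index 2. All elements to the left of the pivot are <= 17, and all elements to the right are > 17.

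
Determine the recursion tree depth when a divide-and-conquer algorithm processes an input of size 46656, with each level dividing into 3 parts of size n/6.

For divide and conquer with division factor 6:

Problem sizes at each level:
Level 0: 46656
Level 1: 7776
Level 2: 1296
Level 3: 216
Level 4: 36
Level 5: 6
Level 6: 1

The root is level 0 and the size-1 base case is level 6 (the tree spans levels 0 through 6, i.e. 7 levels counting the root), so the depth is the number of divisions: log_6(46656) = 6

The recursion tree depth is log_6(46656) = 6. At each level, the problem size is divided by 6, so it takes 6 divisions to reduce to a base case of size 1. The algorithm makes 3 recursive calls at each level.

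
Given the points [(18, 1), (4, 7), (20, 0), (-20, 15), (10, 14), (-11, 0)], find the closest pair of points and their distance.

Computing all pairwise distances among 6 points:

d((18, 1), (4, 7)) = 15.2315
d((18, 1), (20, 0)) = 2.2361 <-- minimum
d((18, 1), (-20, 15)) = 40.4969
d((18, 1), (10, 14)) = 15.2643
d((18, 1), (-11, 0)) = 29.0172
d((4, 7), (20, 0)) = 17.4642
d((4, 7), (-20, 15)) = 25.2982
d((4, 7), (10, 14)) = 9.2195
d((4, 7), (-11, 0)) = 16.5529
d((20, 0), (-20, 15)) = 42.72
d((20, 0), (10, 14)) = 17.2047
d((20, 0), (-11, 0)) = 31.0
d((-20, 15), (10, 14)) = 30.0167
d((-20, 15), (-11, 0)) = 17.4929
d((10, 14), (-11, 0)) = 25.2389

Closest pair: (18, 1) and (20, 0) with distance 2.2361

The closest pair is (18, 1) and (20, 0) with Euclidean distance 2.2361. For 6 points, brute-force pairwise comparison is shown above. For large n, the divide-and-conquer algorithm (sort by x, recurse on halves, check the dividing strip) achieves O(n log n).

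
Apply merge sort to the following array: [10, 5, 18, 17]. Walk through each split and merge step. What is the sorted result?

Merge sort trace:

Split: [10, 5, 18, 17] -> [10, 5] and [18, 17]
  Split: [10, 5] -> [10] and [5]
  Merge: [10] + [5] -> [5, 10]
  Split: [18, 17] -> [18] and [17]
  Merge: [18] + [17] -> [17, 18]
Merge: [5, 10] + [17, 18] -> [5, 10, 17, 18]

Final sorted array: [5, 10, 17, 18]

The merge sort proceeds by recursively splitting the array and merging sorted halves.
After all merges, the sorted array is [5, 10, 17, 18].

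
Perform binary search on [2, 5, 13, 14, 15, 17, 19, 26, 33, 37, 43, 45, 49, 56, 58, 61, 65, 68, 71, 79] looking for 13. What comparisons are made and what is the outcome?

Binary search for 13 in [2, 5, 13, 14, 15, 17, 19, 26, 33, 37, 43, 45, 49, 56, 58, 61, 65, 68, 71, 79]:

lo=0, hi=19, mid=9, arr[mid]=37 -> 37 > 13, search left half
lo=0, hi=8, mid=4, arr[mid]=15 -> 15 > 13, search left half
lo=0, hi=3, mid=1, arr[mid]=5 -> 5 < 13, search right half
lo=2, hi=3, mid=2, arr[mid]=13 -> Found target at index 2!

Binary search finds 13 at index 2 after 4 comparisons. The search repeatedly halves the search space by comparing with the middle element.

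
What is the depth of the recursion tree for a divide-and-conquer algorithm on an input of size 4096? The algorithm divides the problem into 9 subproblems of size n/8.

For divide and conquer with division factor 8:

Problem sizes at each level:
Level 0: 4096
Level 1: 512
Level 2: 64
Level 3: 8
Level 4: 1

The root is level 0 and the size-1 base case is level 4 (the tree spans levels 0 through 4, i.e. 5 levels counting the root), so the depth is the number of divisions: log_8(4096) = 4

The recursion tree depth is log_8(4096) = 4. At each level, the problem size is divided by 8, so it takes 4 divisions to reduce to a base case of size 1. The algorithm makes 9 recursive calls at each level.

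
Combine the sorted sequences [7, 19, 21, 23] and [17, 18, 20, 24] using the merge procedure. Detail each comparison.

Merging process:

Compare 7 vs 17: take 7 from left. Merged: [7]
Compare 19 vs 17: take 17 from right. Merged: [7, 17]
Compare 19 vs 18: take 18 from right. Merged: [7, 17, 18]
Compare 19 vs 20: take 19 from left. Merged: [7, 17, 18, 19]
Compare 21 vs 20: take 20 from right. Merged: [7, 17, 18, 19, 20]
Compare 21 vs 24: take 21 from left. Merged: [7, 17, 18, 19, 20, 21]
Compare 23 vs 24: take 23 from left. Merged: [7, 17, 18, 19, 20, 21, 23]
Append remaining from right: [24]. Merged: [7, 17, 18, 19, 20, 21, 23, 24]

Final merged array: [7, 17, 18, 19, 20, 21, 23, 24]
Total comparisons: 7

The merged array is [7, 17, 18, 19, 20, 21, 23, 24], requiring 7 comparisons. The merge step runs in O(n) time where n is the total number of elements.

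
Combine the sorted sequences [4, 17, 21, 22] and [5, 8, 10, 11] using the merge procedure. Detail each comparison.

Merging process:

Compare 4 vs 5: take 4 from left. Merged: [4]
Compare 17 vs 5: take 5 from right. Merged: [4, 5]
Compare 17 vs 8: take 8 from right. Merged: [4, 5, 8]
Compare 17 vs 10: take 10 from right. Merged: [4, 5, 8, 10]
Compare 17 vs 11: take 11 from right. Merged: [4, 5, 8, 10, 11]
Append remaining from left: [17, 21, 22]. Merged: [4, 5, 8, 10, 11, 17, 21, 22]

Final merged array: [4, 5, 8, 10, 11, 17, 21, 22]
Total comparisons: 5

The merged array is [4, 5, 8, 10, 11, 17, 21, 22], requiring 5 comparisons. The merge step runs in O(n) time where n is the total number of elements.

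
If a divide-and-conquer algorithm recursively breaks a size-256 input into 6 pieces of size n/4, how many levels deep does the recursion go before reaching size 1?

For divide and conquer with division factor 4:

Problem sizes at each level:
Level 0: 256
Level 1: 64
Level 2: 16
Level 3: 4
Level 4: 1

The root is level 0 and the size-1 base case is level 4 (the tree spans levels 0 through 4, i.e. 5 levels counting the root), so the depth is the number of divisions: log_4(256) = 4

The recursion tree depth is log_4(256) = 4. At each level, the problem size is divided by 4, so it takes 4 divisions to reduce to a base case of size 1. The algorithm makes 6 recursive calls at each level.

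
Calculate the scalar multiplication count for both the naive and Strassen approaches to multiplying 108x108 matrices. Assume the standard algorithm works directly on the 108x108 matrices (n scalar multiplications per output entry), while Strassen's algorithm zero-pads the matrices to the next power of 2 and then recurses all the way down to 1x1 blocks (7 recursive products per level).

Matrix multiplication for 108x108 matrices:

Strassen's algorithm requires power-of-2 dimensions. Pad 108x108 to 128x128 (next power of 2).

Standard algorithm: 108^3 = 1259712 multiplications
Strassen's algorithm: 7^(log2(128)) = 7^7 = 823543 multiplications
Savings: 1259712 - 823543 = 436169 multiplications

Standard: 1259712 multiplications (108^3). Strassen: 823543 multiplications (7^7, after padding to 128x128). Strassen reduces 8 recursive multiplications to 7 at each level.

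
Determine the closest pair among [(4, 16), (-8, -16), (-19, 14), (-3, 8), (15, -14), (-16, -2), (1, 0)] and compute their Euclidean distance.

Computing all pairwise distances among 7 points:

d((4, 16), (-8, -16)) = 34.176
d((4, 16), (-19, 14)) = 23.0868
d((4, 16), (-3, 8)) = 10.6301
d((4, 16), (15, -14)) = 31.9531
d((4, 16), (-16, -2)) = 26.9072
d((4, 16), (1, 0)) = 16.2788
d((-8, -16), (-19, 14)) = 31.9531
d((-8, -16), (-3, 8)) = 24.5153
d((-8, -16), (15, -14)) = 23.0868
d((-8, -16), (-16, -2)) = 16.1245
d((-8, -16), (1, 0)) = 18.3576
d((-19, 14), (-3, 8)) = 17.088
d((-19, 14), (15, -14)) = 44.0454
d((-19, 14), (-16, -2)) = 16.2788
d((-19, 14), (1, 0)) = 24.4131
d((-3, 8), (15, -14)) = 28.4253
d((-3, 8), (-16, -2)) = 16.4012
d((-3, 8), (1, 0)) = 8.9443 <-- minimum
d((15, -14), (-16, -2)) = 33.2415
d((15, -14), (1, 0)) = 19.799
d((-16, -2), (1, 0)) = 17.1172

Closest pair: (-3, 8) and (1, 0) with distance 8.9443

The closest pair is (-3, 8) and (1, 0) with Euclidean distance 8.9443. For 7 points, brute-force pairwise comparison is shown above. For large n, the divide-and-conquer algorithm (sort by x, recurse on halves, check the dividing strip) achieves O(n log n).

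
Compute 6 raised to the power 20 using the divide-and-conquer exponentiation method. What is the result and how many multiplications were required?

Computing 6^20 by squaring (build up from 6^1; each line after the first costs one multiplication):

6^1 = 6
6^2 = (6^1)^2 = 6^2 = 36
6^4 = (6^2)^2 = 36^2 = 1296
6^5 = 6 * 6^4 = 6 * 1296 = 7776
6^10 = (6^5)^2 = 7776^2 = 60466176
6^20 = (6^10)^2 = 60466176^2 = 3656158440062976

Result: 3656158440062976
Multiplications needed: 5 (5 lines after 6^1)

6^20 = 3656158440062976. Using exponentiation by squaring, this requires 5 multiplications. The key idea: if the exponent is even, square the half-power; if odd, multiply by the base once.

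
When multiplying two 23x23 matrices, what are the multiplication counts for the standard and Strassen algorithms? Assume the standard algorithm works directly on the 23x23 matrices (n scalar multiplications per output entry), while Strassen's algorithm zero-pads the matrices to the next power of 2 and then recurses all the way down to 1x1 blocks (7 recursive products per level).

Matrix multiplication for 23x23 matrices:

Strassen's algorithm requires power-of-2 dimensions. Pad 23x23 to 32x32 (next power of 2).

Standard algorithm: 23^3 = 12167 multiplications
Strassen's algorithm: 7^(log2(32)) = 7^5 = 16807 multiplications
Difference: 12167 - 16807 = -4640 (Strassen uses MORE here due to padding overhead — for small or just-over-power-of-2 n, padding can outweigh the per-level savings)

Standard: 12167 multiplications (23^3). Strassen: 16807 multiplications (7^5, after padding to 32x32). Strassen reduces 8 recursive multiplications to 7 at each level.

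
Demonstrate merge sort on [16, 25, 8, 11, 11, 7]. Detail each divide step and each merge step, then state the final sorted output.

Merge sort trace:

Split: [16, 25, 8, 11, 11, 7] -> [16, 25, 8] and [11, 11, 7]
  Split: [16, 25, 8] -> [16] and [25, 8]
    Split: [25, 8] -> [25] and [8]
    Merge: [25] + [8] -> [8, 25]
  Merge: [16] + [8, 25] -> [8, 16, 25]
  Split: [11, 11, 7] -> [11] and [11, 7]
    Split: [11, 7] -> [11] and [7]
    Merge: [11] + [7] -> [7, 11]
  Merge: [11] + [7, 11] -> [7, 11, 11]
Merge: [8, 16, 25] + [7, 11, 11] -> [7, 8, 11, 11, 16, 25]

Final sorted array: [7, 8, 11, 11, 16, 25]

The merge sort proceeds by recursively splitting the array and merging sorted halves.
After all merges, the sorted array is [7, 8, 11, 11, 16, 25].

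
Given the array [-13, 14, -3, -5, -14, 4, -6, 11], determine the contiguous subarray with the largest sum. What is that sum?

Using Kadane's algorithm on [-13, 14, -3, -5, -14, 4, -6, 11]:

Scanning through the array:
Position 1 (value 14): max_ending_here = 14, max_so_far = 14
Position 2 (value -3): max_ending_here = 11, max_so_far = 14
Position 3 (value -5): max_ending_here = 6, max_so_far = 14
Position 4 (value -14): max_ending_here = -8, max_so_far = 14
Position 5 (value 4): max_ending_here = 4, max_so_far = 14
Position 6 (value -6): max_ending_here = -2, max_so_far = 14
Position 7 (value 11): max_ending_here = 11, max_so_far = 14

Maximum subarray: [14]
Maximum sum: 14

The maximum subarray is [14] with sum 14. This subarray runs from index 1 to index 1.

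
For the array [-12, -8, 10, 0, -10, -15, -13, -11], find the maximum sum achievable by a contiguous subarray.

Using Kadane's algorithm on [-12, -8, 10, 0, -10, -15, -13, -11]:

Scanning through the array:
Position 1 (value -8): max_ending_here = -8, max_so_far = -8
Position 2 (value 10): max_ending_here = 10, max_so_far = 10
Position 3 (value 0): max_ending_here = 10, max_so_far = 10
Position 4 (value -10): max_ending_here = 0, max_so_far = 10
Position 5 (value -15): max_ending_here = -15, max_so_far = 10
Position 6 (value -13): max_ending_here = -13, max_so_far = 10
Position 7 (value -11): max_ending_here = -11, max_so_far = 10

Maximum subarray: [10]
Maximum sum: 10

The maximum subarray is [10] with sum 10. This subarray runs from index 2 to index 2.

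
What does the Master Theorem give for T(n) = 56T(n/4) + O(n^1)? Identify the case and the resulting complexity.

Master Theorem for T(n) = 56T(n/4) + O(n^1):

a = 56, b = 4, c = 1
log_b(a) = log_4(56) = 2.9037

Case 1: c = 1 < log_4(56) = 2.9037
T(n) = O(n^(log_4 56))

For T(n) = 56T(n/4) + O(n^1): log_4(56) = 2.9037. This is Case 1 of the Master Theorem (c < log_b(a), work dominated by leaves), giving O(n^(log_4 56)).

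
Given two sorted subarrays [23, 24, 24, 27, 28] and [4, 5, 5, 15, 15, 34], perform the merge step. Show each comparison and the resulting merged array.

Merging process:

Compare 23 vs 4: take 4 from right. Merged: [4]
Compare 23 vs 5: take 5 from right. Merged: [4, 5]
Compare 23 vs 5: take 5 from right. Merged: [4, 5, 5]
Compare 23 vs 15: take 15 from right. Merged: [4, 5, 5, 15]
Compare 23 vs 15: take 15 from right. Merged: [4, 5, 5, 15, 15]
Compare 23 vs 34: take 23 from left. Merged: [4, 5, 5, 15, 15, 23]
Compare 24 vs 34: take 24 from left. Merged: [4, 5, 5, 15, 15, 23, 24]
Compare 24 vs 34: take 24 from left. Merged: [4, 5, 5, 15, 15, 23, 24, 24]
Compare 27 vs 34: take 27 from left. Merged: [4, 5, 5, 15, 15, 23, 24, 24, 27]
Compare 28 vs 34: take 28 from left. Merged: [4, 5, 5, 15, 15, 23, 24, 24, 27, 28]
Append remaining from right: [34]. Merged: [4, 5, 5, 15, 15, 23, 24, 24, 27, 28, 34]

Final merged array: [4, 5, 5, 15, 15, 23, 24, 24, 27, 28, 34]
Total comparisons: 10

The merged array is [4, 5, 5, 15, 15, 23, 24, 24, 27, 28, 34], requiring 10 comparisons. The merge step runs in O(n) time where n is the total number of elements.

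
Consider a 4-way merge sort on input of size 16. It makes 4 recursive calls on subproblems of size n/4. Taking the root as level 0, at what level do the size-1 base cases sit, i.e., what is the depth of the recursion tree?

For divide and conquer with division factor 4:

Problem sizes at each level:
Level 0: 16
Level 1: 4
Level 2: 1

The root is level 0 and the size-1 base case is level 2 (the tree spans levels 0 through 2, i.e. 3 levels counting the root), so the depth is the number of divisions: log_4(16) = 2

The recursion tree depth is log_4(16) = 2. At each level, the problem size is divided by 4, so it takes 2 divisions to reduce to a base case of size 1. The algorithm makes 4 recursive calls at each level.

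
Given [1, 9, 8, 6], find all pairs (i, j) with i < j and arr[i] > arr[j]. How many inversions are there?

Finding inversions in [1, 9, 8, 6]:

(1, 2): arr[1]=9 > arr[2]=8
(1, 3): arr[1]=9 > arr[3]=6
(2, 3): arr[2]=8 > arr[3]=6

Total inversions: 3

The array has 3 inversion(s): (1,2), (1,3), (2,3). Each pair (i,j) satisfies i < j and arr[i] > arr[j].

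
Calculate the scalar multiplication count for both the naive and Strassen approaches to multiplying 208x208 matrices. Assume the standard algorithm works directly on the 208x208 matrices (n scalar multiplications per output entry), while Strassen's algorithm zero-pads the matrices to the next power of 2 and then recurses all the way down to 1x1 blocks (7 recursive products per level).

Matrix multiplication for 208x208 matrices:

Strassen's algorithm requires power-of-2 dimensions. Pad 208x208 to 256x256 (next power of 2).

Standard algorithm: 208^3 = 8998912 multiplications
Strassen's algorithm: 7^(log2(256)) = 7^8 = 5764801 multiplications
Savings: 8998912 - 5764801 = 3234111 multiplications

Standard: 8998912 multiplications (208^3). Strassen: 5764801 multiplications (7^8, after padding to 256x256). Strassen reduces 8 recursive multiplications to 7 at each level.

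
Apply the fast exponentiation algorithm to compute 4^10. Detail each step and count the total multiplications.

Computing 4^10 by squaring (build up from 4^1; each line after the first costs one multiplication):

4^1 = 4
4^2 = (4^1)^2 = 4^2 = 16
4^4 = (4^2)^2 = 16^2 = 256
4^5 = 4 * 4^4 = 4 * 256 = 1024
4^10 = (4^5)^2 = 1024^2 = 1048576

Result: 1048576
Multiplications needed: 4 (4 lines after 4^1)

4^10 = 1048576. Using exponentiation by squaring, this requires 4 multiplications. The key idea: if the exponent is even, square the half-power; if odd, multiply by the base once.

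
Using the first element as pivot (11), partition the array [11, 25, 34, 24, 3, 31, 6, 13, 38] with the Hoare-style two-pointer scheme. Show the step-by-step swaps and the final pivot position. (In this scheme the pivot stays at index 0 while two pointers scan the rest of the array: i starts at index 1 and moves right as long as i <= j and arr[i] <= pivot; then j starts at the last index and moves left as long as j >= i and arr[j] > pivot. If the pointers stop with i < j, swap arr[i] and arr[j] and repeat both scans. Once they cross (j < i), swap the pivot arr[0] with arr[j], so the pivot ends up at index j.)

Hoare-style two-pointer partition with pivot = 11:

Initial array: [11, 25, 34, 24, 3, 31, 6, 13, 38]

Pointers start at i = 1, j = 8.
i stops at index 1 (arr[1]=25 > 11), j stops at index 6 (arr[6]=6 <= 11): swap arr[1] and arr[6], array becomes [11, 6, 34, 24, 3, 31, 25, 13, 38]
i stops at index 2 (arr[2]=34 > 11), j stops at index 4 (arr[4]=3 <= 11): swap arr[2] and arr[4], array becomes [11, 6, 3, 24, 34, 31, 25, 13, 38]
i ends at 3, j ends at 2: the pointers have crossed (j < i), so scanning stops.

Swap pivot arr[0] with arr[2] to place pivot at position 2: [3, 6, 11, 24, 34, 31, 25, 13, 38]
Pivot position: 2

After partitioning with pivot 11, the array becomes [3, 6, 11, 24, 34, 31, 25, 13, 38]. The pivot is placed at index 2. All elements to the left of the pivot are <= 11, and all elements to the right are > 11.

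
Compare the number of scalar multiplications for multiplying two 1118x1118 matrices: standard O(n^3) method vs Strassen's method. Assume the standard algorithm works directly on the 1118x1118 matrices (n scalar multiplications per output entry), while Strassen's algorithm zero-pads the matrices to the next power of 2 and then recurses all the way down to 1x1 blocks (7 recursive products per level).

Matrix multiplication for 1118x1118 matrices:

Strassen's algorithm requires power-of-2 dimensions. Pad 1118x1118 to 2048x2048 (next power of 2).

Standard algorithm: 1118^3 = 1397415032 multiplications
Strassen's algorithm: 7^(log2(2048)) = 7^11 = 1977326743 multiplications
Difference: 1397415032 - 1977326743 = -579911711 (Strassen uses MORE here due to padding overhead — for small or just-over-power-of-2 n, padding can outweigh the per-level savings)

Standard: 1397415032 multiplications (1118^3). Strassen: 1977326743 multiplications (7^11, after padding to 2048x2048). Strassen reduces 8 recursive multiplications to 7 at each level.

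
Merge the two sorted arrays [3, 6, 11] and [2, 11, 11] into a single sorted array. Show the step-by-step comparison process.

Merging process:

Compare 3 vs 2: take 2 from right. Merged: [2]
Compare 3 vs 11: take 3 from left. Merged: [2, 3]
Compare 6 vs 11: take 6 from left. Merged: [2, 3, 6]
Compare 11 vs 11: take 11 from left. Merged: [2, 3, 6, 11]
Append remaining from right: [11, 11]. Merged: [2, 3, 6, 11, 11, 11]

Final merged array: [2, 3, 6, 11, 11, 11]
Total comparisons: 4

The merged array is [2, 3, 6, 11, 11, 11], requiring 4 comparisons. The merge step runs in O(n) time where n is the total number of elements.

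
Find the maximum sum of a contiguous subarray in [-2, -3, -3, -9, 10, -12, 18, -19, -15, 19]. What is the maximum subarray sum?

Using Kadane's algorithm on [-2, -3, -3, -9, 10, -12, 18, -19, -15, 19]:

Scanning through the array:
Position 1 (value -3): max_ending_here = -3, max_so_far = -2
Position 2 (value -3): max_ending_here = -3, max_so_far = -2
Position 3 (value -9): max_ending_here = -9, max_so_far = -2
Position 4 (value 10): max_ending_here = 10, max_so_far = 10
Position 5 (value -12): max_ending_here = -2, max_so_far = 10
Position 6 (value 18): max_ending_here = 18, max_so_far = 18
Position 7 (value -19): max_ending_here = -1, max_so_far = 18
Position 8 (value -15): max_ending_here = -15, max_so_far = 18
Position 9 (value 19): max_ending_here = 19, max_so_far = 19

Maximum subarray: [19]
Maximum sum: 19

The maximum subarray is [19] with sum 19. This subarray runs from index 9 to index 9.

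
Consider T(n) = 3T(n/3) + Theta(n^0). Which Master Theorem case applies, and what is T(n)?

Master Theorem for T(n) = 3T(n/3) + O(n^0):

a = 3, b = 3, c = 0
log_b(a) = log_3(3) = 1.0000

Case 1: c = 0 < log_3(3) = 1.0000
T(n) = O(n^(log_3 3)) = O(n)

For T(n) = 3T(n/3) + O(n^0): log_3(3) = 1.0000. This is Case 1 of the Master Theorem (c < log_b(a), work dominated by leaves), giving O(n).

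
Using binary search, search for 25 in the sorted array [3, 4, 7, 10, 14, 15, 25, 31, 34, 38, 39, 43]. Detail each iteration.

Binary search for 25 in [3, 4, 7, 10, 14, 15, 25, 31, 34, 38, 39, 43]:

lo=0, hi=11, mid=5, arr[mid]=15 -> 15 < 25, search right half
lo=6, hi=11, mid=8, arr[mid]=34 -> 34 > 25, search left half
lo=6, hi=7, mid=6, arr[mid]=25 -> Found target at index 6!

Binary search finds 25 at index 6 after 3 comparisons. The search repeatedly halves the search space by comparing with the middle element.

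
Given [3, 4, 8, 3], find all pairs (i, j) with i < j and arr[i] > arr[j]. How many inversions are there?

Finding inversions in [3, 4, 8, 3]:

(1, 3): arr[1]=4 > arr[3]=3
(2, 3): arr[2]=8 > arr[3]=3

Total inversions: 2

The array has 2 inversion(s): (1,3), (2,3). Each pair (i,j) satisfies i < j and arr[i] > arr[j].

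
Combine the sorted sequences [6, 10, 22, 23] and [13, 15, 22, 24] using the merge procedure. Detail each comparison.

Merging process:

Compare 6 vs 13: take 6 from left. Merged: [6]
Compare 10 vs 13: take 10 from left. Merged: [6, 10]
Compare 22 vs 13: take 13 from right. Merged: [6, 10, 13]
Compare 22 vs 15: take 15 from right. Merged: [6, 10, 13, 15]
Compare 22 vs 22: take 22 from left. Merged: [6, 10, 13, 15, 22]
Compare 23 vs 22: take 22 from right. Merged: [6, 10, 13, 15, 22, 22]
Compare 23 vs 24: take 23 from left. Merged: [6, 10, 13, 15, 22, 22, 23]
Append remaining from right: [24]. Merged: [6, 10, 13, 15, 22, 22, 23, 24]

Final merged array: [6, 10, 13, 15, 22, 22, 23, 24]
Total comparisons: 7

The merged array is [6, 10, 13, 15, 22, 22, 23, 24], requiring 7 comparisons. The merge step runs in O(n) time where n is the total number of elements.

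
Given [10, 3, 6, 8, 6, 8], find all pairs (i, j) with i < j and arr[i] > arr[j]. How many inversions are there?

Finding inversions in [10, 3, 6, 8, 6, 8]:

(0, 1): arr[0]=10 > arr[1]=3
(0, 2): arr[0]=10 > arr[2]=6
(0, 3): arr[0]=10 > arr[3]=8
(0, 4): arr[0]=10 > arr[4]=6
(0, 5): arr[0]=10 > arr[5]=8
(3, 4): arr[3]=8 > arr[4]=6

Total inversions: 6

The array has 6 inversion(s): (0,1), (0,2), (0,3), (0,4), (0,5), (3,4). Each pair (i,j) satisfies i < j and arr[i] > arr[j].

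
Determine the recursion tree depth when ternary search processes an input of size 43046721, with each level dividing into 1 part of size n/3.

For divide and conquer with division factor 3:

Problem sizes at each level:
Level 0: 43046721
Level 1: 14348907
Level 2: 4782969
Level 3: 1594323
Level 4: 531441
Level 5: 177147
Level 6: 59049
Level 7: 19683
Level 8: 6561
Level 9: 2187
Level 10: 729
Level 11: 243
Level 12: 81
Level 13: 27
Level 14: 9
Level 15: 3
Level 16: 1

The root is level 0 and the size-1 base case is level 16 (the tree spans levels 0 through 16, i.e. 17 levels counting the root), so the depth is the number of divisions: log_3(43046721) = 16

The recursion tree depth is log_3(43046721) = 16. At each level, the problem size is divided by 3, so it takes 16 divisions to reduce to a base case of size 1. The algorithm makes 1 recursive call at each level.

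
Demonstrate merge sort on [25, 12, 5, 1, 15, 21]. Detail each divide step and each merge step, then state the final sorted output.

Merge sort trace:

Split: [25, 12, 5, 1, 15, 21] -> [25, 12, 5] and [1, 15, 21]
  Split: [25, 12, 5] -> [25] and [12, 5]
    Split: [12, 5] -> [12] and [5]
    Merge: [12] + [5] -> [5, 12]
  Merge: [25] + [5, 12] -> [5, 12, 25]
  Split: [1, 15, 21] -> [1] and [15, 21]
    Split: [15, 21] -> [15] and [21]
    Merge: [15] + [21] -> [15, 21]
  Merge: [1] + [15, 21] -> [1, 15, 21]
Merge: [5, 12, 25] + [1, 15, 21] -> [1, 5, 12, 15, 21, 25]

Final sorted array: [1, 5, 12, 15, 21, 25]

The merge sort proceeds by recursively splitting the array and merging sorted halves.
After all merges, the sorted array is [1, 5, 12, 15, 21, 25].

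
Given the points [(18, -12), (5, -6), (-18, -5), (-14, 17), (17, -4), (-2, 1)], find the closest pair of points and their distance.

Computing all pairwise distances among 6 points:

d((18, -12), (5, -6)) = 14.3178
d((18, -12), (-18, -5)) = 36.6742
d((18, -12), (-14, 17)) = 43.1856
d((18, -12), (17, -4)) = 8.0623 <-- minimum
d((18, -12), (-2, 1)) = 23.8537
d((5, -6), (-18, -5)) = 23.0217
d((5, -6), (-14, 17)) = 29.8329
d((5, -6), (17, -4)) = 12.1655
d((5, -6), (-2, 1)) = 9.8995
d((-18, -5), (-14, 17)) = 22.3607
d((-18, -5), (17, -4)) = 35.0143
d((-18, -5), (-2, 1)) = 17.088
d((-14, 17), (17, -4)) = 37.4433
d((-14, 17), (-2, 1)) = 20.0
d((17, -4), (-2, 1)) = 19.6469

Closest pair: (18, -12) and (17, -4) with distance 8.0623

The closest pair is (18, -12) and (17, -4) with Euclidean distance 8.0623. For 6 points, brute-force pairwise comparison is shown above. For large n, the divide-and-conquer algorithm (sort by x, recurse on halves, check the dividing strip) achieves O(n log n).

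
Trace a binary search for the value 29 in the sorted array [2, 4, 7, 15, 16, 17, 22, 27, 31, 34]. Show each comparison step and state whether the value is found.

Binary search for 29 in [2, 4, 7, 15, 16, 17, 22, 27, 31, 34]:

lo=0, hi=9, mid=4, arr[mid]=16 -> 16 < 29, search right half
lo=5, hi=9, mid=7, arr[mid]=27 -> 27 < 29, search right half
lo=8, hi=9, mid=8, arr[mid]=31 -> 31 > 29, search left half
lo=8 > hi=7, target 29 not found

Binary search determines that 29 is not in the array after 3 comparisons. The search space was exhausted without finding the target.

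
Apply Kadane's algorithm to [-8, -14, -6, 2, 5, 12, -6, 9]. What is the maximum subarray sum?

Using Kadane's algorithm on [-8, -14, -6, 2, 5, 12, -6, 9]:

Scanning through the array:
Position 1 (value -14): max_ending_here = -14, max_so_far = -8
Position 2 (value -6): max_ending_here = -6, max_so_far = -6
Position 3 (value 2): max_ending_here = 2, max_so_far = 2
Position 4 (value 5): max_ending_here = 7, max_so_far = 7
Position 5 (value 12): max_ending_here = 19, max_so_far = 19
Position 6 (value -6): max_ending_here = 13, max_so_far = 19
Position 7 (value 9): max_ending_here = 22, max_so_far = 22

Maximum subarray: [2, 5, 12, -6, 9]
Maximum sum: 22

The maximum subarray is [2, 5, 12, -6, 9] with sum 22. This subarray runs from index 3 to index 7.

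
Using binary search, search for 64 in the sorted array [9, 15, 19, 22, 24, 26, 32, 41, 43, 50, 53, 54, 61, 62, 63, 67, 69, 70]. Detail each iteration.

Binary search for 64 in [9, 15, 19, 22, 24, 26, 32, 41, 43, 50, 53, 54, 61, 62, 63, 67, 69, 70]:

lo=0, hi=17, mid=8, arr[mid]=43 -> 43 < 64, search right half
lo=9, hi=17, mid=13, arr[mid]=62 -> 62 < 64, search right half
lo=14, hi=17, mid=15, arr[mid]=67 -> 67 > 64, search left half
lo=14, hi=14, mid=14, arr[mid]=63 -> 63 < 64, search right half
lo=15 > hi=14, target 64 not found

Binary search determines that 64 is not in the array after 4 comparisons. The search space was exhausted without finding the target.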